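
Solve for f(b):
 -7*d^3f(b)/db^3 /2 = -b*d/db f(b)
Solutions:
 f(b) = C1 + Integral(C2*airyai(2^(1/3)*7^(2/3)*b/7) + C3*airybi(2^(1/3)*7^(2/3)*b/7), b)


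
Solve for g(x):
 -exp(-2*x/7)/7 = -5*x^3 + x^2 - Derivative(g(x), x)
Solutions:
 g(x) = C1 - 5*x^4/4 + x^3/3 - exp(-2*x/7)/2


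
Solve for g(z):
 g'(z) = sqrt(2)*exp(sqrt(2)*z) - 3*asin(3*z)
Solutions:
 g(z) = C1 - 3*z*asin(3*z) - sqrt(1 - 9*z^2) + exp(sqrt(2)*z)


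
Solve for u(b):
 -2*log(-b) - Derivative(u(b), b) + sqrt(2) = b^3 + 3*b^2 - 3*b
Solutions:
 u(b) = C1 - b^4/4 - b^3 + 3*b^2/2 - 2*b*log(-b) + b*(sqrt(2) + 2)


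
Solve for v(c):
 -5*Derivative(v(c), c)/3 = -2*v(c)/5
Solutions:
 v(c) = C1*exp(6*c/25)


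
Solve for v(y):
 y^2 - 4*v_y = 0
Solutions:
 v(y) = C1 + y^3/12


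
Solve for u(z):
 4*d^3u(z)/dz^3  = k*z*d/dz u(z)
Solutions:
 u(z) = C1 + Integral(C2*airyai(2^(1/3)*k^(1/3)*z/2) + C3*airybi(2^(1/3)*k^(1/3)*z/2), z)


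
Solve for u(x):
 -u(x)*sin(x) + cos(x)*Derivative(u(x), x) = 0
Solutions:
 u(x) = C1/cos(x)


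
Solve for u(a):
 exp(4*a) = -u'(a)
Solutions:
 u(a) = C1 - exp(4*a)/4


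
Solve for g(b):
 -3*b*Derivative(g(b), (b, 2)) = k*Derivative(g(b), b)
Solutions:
 g(b) = C1 + b^(1 - re(k)/3)*(C2*sin(log(b)*Abs(im(k))/3) + C3*cos(log(b)*im(k)/3))


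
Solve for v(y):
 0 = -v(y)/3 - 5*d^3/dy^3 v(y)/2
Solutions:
 v(y) = C3*exp(-15^(2/3)*2^(1/3)*y/15) + (C1*sin(2^(1/3)*3^(1/6)*5^(2/3)*y/10) + C2*cos(2^(1/3)*3^(1/6)*5^(2/3)*y/10))*exp(15^(2/3)*2^(1/3)*y/30)


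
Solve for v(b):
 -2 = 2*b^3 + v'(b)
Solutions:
 v(b) = C1 - b^4/2 - 2*b


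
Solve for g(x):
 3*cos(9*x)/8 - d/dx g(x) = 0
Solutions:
 g(x) = C1 + sin(9*x)/24


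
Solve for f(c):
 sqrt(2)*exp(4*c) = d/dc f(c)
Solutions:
 f(c) = C1 + sqrt(2)*exp(4*c)/4


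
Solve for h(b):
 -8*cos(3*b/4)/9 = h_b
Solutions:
 h(b) = C1 - 32*sin(3*b/4)/27


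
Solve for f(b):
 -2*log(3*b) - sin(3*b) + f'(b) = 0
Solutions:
 f(b) = C1 + 2*b*log(b) - 2*b + 2*b*log(3) - cos(3*b)/3


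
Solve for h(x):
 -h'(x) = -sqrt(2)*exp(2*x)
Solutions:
 h(x) = C1 + sqrt(2)*exp(2*x)/2


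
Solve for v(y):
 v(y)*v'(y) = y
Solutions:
 v(y) = -sqrt(C1 + y^2)
 v(y) = sqrt(C1 + y^2)


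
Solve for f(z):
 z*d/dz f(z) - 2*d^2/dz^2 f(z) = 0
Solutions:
 f(z) = C1 + C2*erfi(z/2)


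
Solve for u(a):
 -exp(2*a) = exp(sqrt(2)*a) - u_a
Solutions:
 u(a) = C1 + exp(2*a)/2 + sqrt(2)*exp(sqrt(2)*a)/2


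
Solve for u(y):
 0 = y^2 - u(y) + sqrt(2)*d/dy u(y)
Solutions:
 u(y) = C1*exp(sqrt(2)*y/2) + y^2 + 2*sqrt(2)*y + 4


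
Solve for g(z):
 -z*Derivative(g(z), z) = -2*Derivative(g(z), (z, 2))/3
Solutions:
 g(z) = C1 + C2*erfi(sqrt(3)*z/2)


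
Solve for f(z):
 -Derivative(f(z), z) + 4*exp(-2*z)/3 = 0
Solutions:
 f(z) = C1 - 2*exp(-2*z)/3


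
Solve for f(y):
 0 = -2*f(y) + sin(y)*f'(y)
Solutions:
 f(y) = C1*(cos(y) - 1)/(cos(y) + 1)


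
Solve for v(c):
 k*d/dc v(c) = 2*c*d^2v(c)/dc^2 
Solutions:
 v(c) = C1 + c^(re(k)/2 + 1)*(C2*sin(log(c)*Abs(im(k))/2) + C3*cos(log(c)*im(k)/2))


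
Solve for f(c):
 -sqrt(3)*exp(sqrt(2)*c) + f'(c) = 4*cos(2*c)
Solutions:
 f(c) = C1 + sqrt(6)*exp(sqrt(2)*c)/2 + 2*sin(2*c)


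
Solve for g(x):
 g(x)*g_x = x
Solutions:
 g(x) = -sqrt(C1 + x^2)
 g(x) = sqrt(C1 + x^2)


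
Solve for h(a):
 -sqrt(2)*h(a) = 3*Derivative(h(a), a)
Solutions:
 h(a) = C1*exp(-sqrt(2)*a/3)


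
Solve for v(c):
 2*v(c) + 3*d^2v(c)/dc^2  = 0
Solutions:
 v(c) = C1*sin(sqrt(6)*c/3) + C2*cos(sqrt(6)*c/3)


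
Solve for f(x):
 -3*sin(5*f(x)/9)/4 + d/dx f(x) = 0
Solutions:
 -3*x/4 + 9*log(cos(5*f(x)/9) - 1)/10 - 9*log(cos(5*f(x)/9) + 1)/10 = C1


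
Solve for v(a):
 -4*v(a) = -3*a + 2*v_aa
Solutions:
 v(a) = C1*sin(sqrt(2)*a) + C2*cos(sqrt(2)*a) + 3*a/4


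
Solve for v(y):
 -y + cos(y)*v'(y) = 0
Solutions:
 v(y) = C1 + Integral(y/cos(y), y)


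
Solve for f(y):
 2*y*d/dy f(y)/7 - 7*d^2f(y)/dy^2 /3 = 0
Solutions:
 f(y) = C1 + C2*erfi(sqrt(3)*y/7)


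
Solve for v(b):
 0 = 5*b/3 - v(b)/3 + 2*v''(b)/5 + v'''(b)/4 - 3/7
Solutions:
 v(b) = C1*exp(-b*(32*2^(2/3)/(15*sqrt(3065) + 869)^(1/3) + 2^(1/3)*(15*sqrt(3065) + 869)^(1/3) + 16)/30)*sin(2^(1/3)*sqrt(3)*b*(-(15*sqrt(3065) + 869)^(1/3) + 32*2^(1/3)/(15*sqrt(3065) + 869)^(1/3))/30) + C2*exp(-b*(32*2^(2/3)/(15*sqrt(3065) + 869)^(1/3) + 2^(1/3)*(15*sqrt(3065) + 869)^(1/3) + 16)/30)*cos(2^(1/3)*sqrt(3)*b*(-(15*sqrt(3065) + 869)^(1/3) + 32*2^(1/3)/(15*sqrt(3065) + 869)^(1/3))/30) + C3*exp(b*(-8 + 32*2^(2/3)/(15*sqrt(3065) + 869)^(1/3) + 2^(1/3)*(15*sqrt(3065) + 869)^(1/3))/15) + 5*b - 9/7


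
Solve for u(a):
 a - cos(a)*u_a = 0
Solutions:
 u(a) = C1 + Integral(a/cos(a), a)


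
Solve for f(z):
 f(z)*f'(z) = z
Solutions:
 f(z) = -sqrt(C1 + z^2)
 f(z) = sqrt(C1 + z^2)


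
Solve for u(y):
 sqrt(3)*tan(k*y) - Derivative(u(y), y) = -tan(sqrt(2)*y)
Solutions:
 u(y) = C1 + sqrt(3)*Piecewise((-log(cos(k*y))/k, Ne(k, 0)), (0, True)) - sqrt(2)*log(cos(sqrt(2)*y))/2


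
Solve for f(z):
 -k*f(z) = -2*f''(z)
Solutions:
 f(z) = C1*exp(-sqrt(2)*sqrt(k)*z/2) + C2*exp(sqrt(2)*sqrt(k)*z/2)


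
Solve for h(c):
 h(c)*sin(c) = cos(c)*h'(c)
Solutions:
 h(c) = C1/cos(c)


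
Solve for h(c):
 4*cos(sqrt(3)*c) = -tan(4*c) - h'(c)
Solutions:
 h(c) = C1 + log(cos(4*c))/4 - 4*sqrt(3)*sin(sqrt(3)*c)/3


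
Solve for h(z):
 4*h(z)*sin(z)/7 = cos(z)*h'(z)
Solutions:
 h(z) = C1/cos(z)^(4/7)


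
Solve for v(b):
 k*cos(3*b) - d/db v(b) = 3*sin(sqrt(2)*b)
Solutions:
 v(b) = C1 + k*sin(3*b)/3 + 3*sqrt(2)*cos(sqrt(2)*b)/2


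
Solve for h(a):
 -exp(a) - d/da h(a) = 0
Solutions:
 h(a) = C1 - exp(a)


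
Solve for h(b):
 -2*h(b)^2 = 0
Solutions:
 h(b) = 0


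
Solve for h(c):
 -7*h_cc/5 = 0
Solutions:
 h(c) = C1 + C2*c


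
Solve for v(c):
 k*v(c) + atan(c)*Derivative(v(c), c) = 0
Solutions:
 v(c) = C1*exp(-k*Integral(1/atan(c), c))


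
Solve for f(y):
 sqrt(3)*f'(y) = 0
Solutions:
 f(y) = C1


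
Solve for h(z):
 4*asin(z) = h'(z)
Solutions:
 h(z) = C1 + 4*z*asin(z) + 4*sqrt(1 - z^2)


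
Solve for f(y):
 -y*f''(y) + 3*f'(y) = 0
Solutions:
 f(y) = C1 + C2*y^4


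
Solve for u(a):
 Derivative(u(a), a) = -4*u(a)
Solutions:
 u(a) = C1*exp(-4*a)


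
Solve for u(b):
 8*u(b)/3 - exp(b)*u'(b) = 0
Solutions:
 u(b) = C1*exp(-8*exp(-b)/3)


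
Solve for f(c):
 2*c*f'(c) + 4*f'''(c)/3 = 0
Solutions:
 f(c) = C1 + Integral(C2*airyai(-2^(2/3)*3^(1/3)*c/2) + C3*airybi(-2^(2/3)*3^(1/3)*c/2), c)


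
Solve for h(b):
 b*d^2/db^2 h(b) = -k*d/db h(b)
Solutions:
 h(b) = C1 + b^(1 - re(k))*(C2*sin(log(b)*Abs(im(k))) + C3*cos(log(b)*im(k)))


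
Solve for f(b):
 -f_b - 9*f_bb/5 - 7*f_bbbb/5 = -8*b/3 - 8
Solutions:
 f(b) = C1 + C2*exp(b*(-6*98^(1/3)/(35 + sqrt(1981))^(1/3) + 28^(1/3)*(35 + sqrt(1981))^(1/3))/28)*sin(sqrt(3)*b*(6*98^(1/3)/(35 + sqrt(1981))^(1/3) + 28^(1/3)*(35 + sqrt(1981))^(1/3))/28) + C3*exp(b*(-6*98^(1/3)/(35 + sqrt(1981))^(1/3) + 28^(1/3)*(35 + sqrt(1981))^(1/3))/28)*cos(sqrt(3)*b*(6*98^(1/3)/(35 + sqrt(1981))^(1/3) + 28^(1/3)*(35 + sqrt(1981))^(1/3))/28) + C4*exp(-b*(-6*98^(1/3)/(35 + sqrt(1981))^(1/3) + 28^(1/3)*(35 + sqrt(1981))^(1/3))/14) + 4*b^2/3 + 16*b/5


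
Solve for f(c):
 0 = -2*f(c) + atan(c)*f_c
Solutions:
 f(c) = C1*exp(2*Integral(1/atan(c), c))


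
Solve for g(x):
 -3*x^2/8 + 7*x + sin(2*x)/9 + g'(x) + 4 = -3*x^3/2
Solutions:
 g(x) = C1 - 3*x^4/8 + x^3/8 - 7*x^2/2 - 4*x + cos(2*x)/18


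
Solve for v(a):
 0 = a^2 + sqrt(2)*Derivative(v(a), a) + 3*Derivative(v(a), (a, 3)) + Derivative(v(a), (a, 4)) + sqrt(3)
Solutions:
 v(a) = C1 + C2*exp(a*(-1 + 1/(2*(sqrt(2)/2 + 1 + sqrt(-4 + (sqrt(2) + 2)^2)/2)^(1/3)) + (sqrt(2)/2 + 1 + sqrt(-4 + (sqrt(2) + 2)^2)/2)^(1/3)/2))*sin(sqrt(3)*a*(-(27*sqrt(2)/2 + 27 + 27*sqrt(-4 + (sqrt(2) + 2)^2)/2)^(1/3) + 9/(27*sqrt(2)/2 + 27 + 27*sqrt(-4 + (sqrt(2) + 2)^2)/2)^(1/3))/6) + C3*exp(a*(-1 + 1/(2*(sqrt(2)/2 + 1 + sqrt(-4 + (sqrt(2) + 2)^2)/2)^(1/3)) + (sqrt(2)/2 + 1 + sqrt(-4 + (sqrt(2) + 2)^2)/2)^(1/3)/2))*cos(sqrt(3)*a*(-(27*sqrt(2)/2 + 27 + 27*sqrt(-4 + (sqrt(2) + 2)^2)/2)^(1/3) + 9/(27*sqrt(2)/2 + 27 + 27*sqrt(-4 + (sqrt(2) + 2)^2)/2)^(1/3))/6) + C4*exp(-a*((sqrt(2)/2 + 1 + sqrt(-4 + (sqrt(2) + 2)^2)/2)^(-1/3) + 1 + (sqrt(2)/2 + 1 + sqrt(-4 + (sqrt(2) + 2)^2)/2)^(1/3))) - sqrt(2)*a^3/6 - sqrt(6)*a/2 + 3*a


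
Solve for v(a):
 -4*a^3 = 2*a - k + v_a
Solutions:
 v(a) = C1 - a^4 - a^2 + a*k


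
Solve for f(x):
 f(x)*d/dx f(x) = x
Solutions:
 f(x) = -sqrt(C1 + x^2)
 f(x) = sqrt(C1 + x^2)


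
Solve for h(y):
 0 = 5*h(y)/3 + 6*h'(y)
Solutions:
 h(y) = C1*exp(-5*y/18)


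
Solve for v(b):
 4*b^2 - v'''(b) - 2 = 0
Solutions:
 v(b) = C1 + C2*b + C3*b^2 + b^5/15 - b^3/3


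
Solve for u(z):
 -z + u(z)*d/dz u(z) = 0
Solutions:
 u(z) = -sqrt(C1 + z^2)
 u(z) = sqrt(C1 + z^2)


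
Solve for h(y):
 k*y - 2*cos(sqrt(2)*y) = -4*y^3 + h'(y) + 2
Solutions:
 h(y) = C1 + k*y^2/2 + y^4 - 2*y - sqrt(2)*sin(sqrt(2)*y)


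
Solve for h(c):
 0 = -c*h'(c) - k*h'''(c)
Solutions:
 h(c) = C1 + Integral(C2*airyai(c*(-1/k)^(1/3)) + C3*airybi(c*(-1/k)^(1/3)), c)


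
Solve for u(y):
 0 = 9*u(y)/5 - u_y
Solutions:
 u(y) = C1*exp(9*y/5)


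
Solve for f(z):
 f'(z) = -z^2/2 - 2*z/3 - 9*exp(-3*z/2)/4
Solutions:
 f(z) = C1 - z^3/6 - z^2/3 + 3*exp(-3*z/2)/2


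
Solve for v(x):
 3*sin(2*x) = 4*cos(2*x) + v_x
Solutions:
 v(x) = C1 - 2*sin(2*x) - 3*cos(2*x)/2


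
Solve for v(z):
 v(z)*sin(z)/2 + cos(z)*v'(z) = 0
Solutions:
 v(z) = C1*sqrt(cos(z))


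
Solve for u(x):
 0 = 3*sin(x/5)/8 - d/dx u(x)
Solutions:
 u(x) = C1 - 15*cos(x/5)/8


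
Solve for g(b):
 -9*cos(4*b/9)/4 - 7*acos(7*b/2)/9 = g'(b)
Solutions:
 g(b) = C1 - 7*b*acos(7*b/2)/9 + sqrt(4 - 49*b^2)/9 - 81*sin(4*b/9)/16


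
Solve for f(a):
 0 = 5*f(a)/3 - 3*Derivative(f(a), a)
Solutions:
 f(a) = C1*exp(5*a/9)


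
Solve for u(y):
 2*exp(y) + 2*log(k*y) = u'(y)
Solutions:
 u(y) = C1 + 2*y*log(k*y) - 2*y + 2*exp(y)


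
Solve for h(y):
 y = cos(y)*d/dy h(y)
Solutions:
 h(y) = C1 + Integral(y/cos(y), y)


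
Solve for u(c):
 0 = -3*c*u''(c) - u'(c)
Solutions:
 u(c) = C1 + C2*c^(2/3)


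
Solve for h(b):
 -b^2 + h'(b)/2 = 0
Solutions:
 h(b) = C1 + 2*b^3/3


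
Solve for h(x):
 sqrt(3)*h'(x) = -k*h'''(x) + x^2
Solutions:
 h(x) = C1 + C2*exp(-3^(1/4)*x*sqrt(-1/k)) + C3*exp(3^(1/4)*x*sqrt(-1/k)) - 2*k*x/3 + sqrt(3)*x^3/9


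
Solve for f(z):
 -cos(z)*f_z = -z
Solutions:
 f(z) = C1 + Integral(z/cos(z), z)


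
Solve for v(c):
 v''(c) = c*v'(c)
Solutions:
 v(c) = C1 + C2*erfi(sqrt(2)*c/2)


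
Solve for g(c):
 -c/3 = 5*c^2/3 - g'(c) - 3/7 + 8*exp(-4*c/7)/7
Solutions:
 g(c) = C1 + 5*c^3/9 + c^2/6 - 3*c/7 - 2*exp(-4*c/7)


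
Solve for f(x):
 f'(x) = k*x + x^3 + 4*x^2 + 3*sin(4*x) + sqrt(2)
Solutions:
 f(x) = C1 + k*x^2/2 + x^4/4 + 4*x^3/3 + sqrt(2)*x - 3*cos(4*x)/4


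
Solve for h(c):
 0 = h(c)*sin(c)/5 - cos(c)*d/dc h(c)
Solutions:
 h(c) = C1/cos(c)^(1/5)


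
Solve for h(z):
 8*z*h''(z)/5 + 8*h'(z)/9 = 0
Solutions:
 h(z) = C1 + C2*z^(4/9)


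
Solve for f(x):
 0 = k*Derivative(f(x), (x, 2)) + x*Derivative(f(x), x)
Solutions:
 f(x) = C1 + C2*sqrt(k)*erf(sqrt(2)*x*sqrt(1/k)/2)


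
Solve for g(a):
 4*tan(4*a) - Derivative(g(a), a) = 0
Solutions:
 g(a) = C1 - log(cos(4*a))


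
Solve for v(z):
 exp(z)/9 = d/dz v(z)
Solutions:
 v(z) = C1 + exp(z)/9


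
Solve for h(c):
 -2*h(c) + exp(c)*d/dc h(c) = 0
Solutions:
 h(c) = C1*exp(-2*exp(-c))


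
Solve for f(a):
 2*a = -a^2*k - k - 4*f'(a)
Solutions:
 f(a) = C1 - a^3*k/12 - a^2/4 - a*k/4


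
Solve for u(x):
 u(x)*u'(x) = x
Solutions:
 u(x) = -sqrt(C1 + x^2)
 u(x) = sqrt(C1 + x^2)


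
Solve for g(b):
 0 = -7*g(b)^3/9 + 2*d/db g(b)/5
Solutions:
 g(b) = -3*sqrt(-1/(C1 + 35*b))
 g(b) = 3*sqrt(-1/(C1 + 35*b))


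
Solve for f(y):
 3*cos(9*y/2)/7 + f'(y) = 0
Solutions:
 f(y) = C1 - 2*sin(9*y/2)/21


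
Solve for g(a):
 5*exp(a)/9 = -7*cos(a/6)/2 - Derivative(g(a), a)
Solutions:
 g(a) = C1 - 5*exp(a)/9 - 21*sin(a/6)


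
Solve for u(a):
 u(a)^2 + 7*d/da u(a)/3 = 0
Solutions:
 u(a) = 7/(C1 + 3*a)


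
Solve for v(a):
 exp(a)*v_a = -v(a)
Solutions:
 v(a) = C1*exp(exp(-a))


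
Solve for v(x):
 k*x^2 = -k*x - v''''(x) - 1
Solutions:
 v(x) = C1 + C2*x + C3*x^2 + C4*x^3 - k*x^6/360 - k*x^5/120 - x^4/24


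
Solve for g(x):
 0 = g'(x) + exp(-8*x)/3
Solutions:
 g(x) = C1 + exp(-8*x)/24


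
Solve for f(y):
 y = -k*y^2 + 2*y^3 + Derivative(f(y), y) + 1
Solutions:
 f(y) = C1 + k*y^3/3 - y^4/2 + y^2/2 - y


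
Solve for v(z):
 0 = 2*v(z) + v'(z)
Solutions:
 v(z) = C1*exp(-2*z)


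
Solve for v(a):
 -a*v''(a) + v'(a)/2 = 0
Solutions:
 v(a) = C1 + C2*a^(3/2)


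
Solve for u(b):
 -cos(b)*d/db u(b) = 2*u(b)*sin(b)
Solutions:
 u(b) = C1*cos(b)^2


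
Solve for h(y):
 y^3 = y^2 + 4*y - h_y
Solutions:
 h(y) = C1 - y^4/4 + y^3/3 + 2*y^2


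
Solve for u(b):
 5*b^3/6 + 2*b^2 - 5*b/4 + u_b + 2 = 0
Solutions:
 u(b) = C1 - 5*b^4/24 - 2*b^3/3 + 5*b^2/8 - 2*b


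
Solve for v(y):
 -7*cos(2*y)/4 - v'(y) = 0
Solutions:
 v(y) = C1 - 7*sin(2*y)/8


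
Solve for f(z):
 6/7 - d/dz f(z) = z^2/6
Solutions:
 f(z) = C1 - z^3/18 + 6*z/7


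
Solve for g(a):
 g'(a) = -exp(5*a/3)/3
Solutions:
 g(a) = C1 - exp(5*a/3)/5


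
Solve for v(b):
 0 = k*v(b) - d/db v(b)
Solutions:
 v(b) = C1*exp(b*k)


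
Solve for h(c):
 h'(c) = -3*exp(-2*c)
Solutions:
 h(c) = C1 + 3*exp(-2*c)/2


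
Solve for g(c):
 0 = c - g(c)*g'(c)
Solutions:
 g(c) = -sqrt(C1 + c^2)
 g(c) = sqrt(C1 + c^2)


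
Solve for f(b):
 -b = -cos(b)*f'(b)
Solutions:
 f(b) = C1 + Integral(b/cos(b), b)


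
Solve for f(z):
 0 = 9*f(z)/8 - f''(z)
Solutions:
 f(z) = C1*exp(-3*sqrt(2)*z/4) + C2*exp(3*sqrt(2)*z/4)


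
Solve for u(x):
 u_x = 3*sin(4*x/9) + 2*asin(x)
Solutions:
 u(x) = C1 + 2*x*asin(x) + 2*sqrt(1 - x^2) - 27*cos(4*x/9)/4


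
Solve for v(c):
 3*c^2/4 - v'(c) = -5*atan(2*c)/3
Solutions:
 v(c) = C1 + c^3/4 + 5*c*atan(2*c)/3 - 5*log(4*c^2 + 1)/12


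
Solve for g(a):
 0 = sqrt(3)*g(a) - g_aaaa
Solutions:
 g(a) = C1*exp(-3^(1/8)*a) + C2*exp(3^(1/8)*a) + C3*sin(3^(1/8)*a) + C4*cos(3^(1/8)*a)


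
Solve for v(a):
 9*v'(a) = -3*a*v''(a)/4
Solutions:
 v(a) = C1 + C2/a^11


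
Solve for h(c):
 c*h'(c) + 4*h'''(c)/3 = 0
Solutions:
 h(c) = C1 + Integral(C2*airyai(-6^(1/3)*c/2) + C3*airybi(-6^(1/3)*c/2), c)


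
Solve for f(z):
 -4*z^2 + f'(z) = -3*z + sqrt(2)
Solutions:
 f(z) = C1 + 4*z^3/3 - 3*z^2/2 + sqrt(2)*z


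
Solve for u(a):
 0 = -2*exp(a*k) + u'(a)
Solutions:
 u(a) = C1 + 2*exp(a*k)/k


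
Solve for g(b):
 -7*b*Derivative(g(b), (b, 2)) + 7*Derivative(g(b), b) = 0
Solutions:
 g(b) = C1 + C2*b^2


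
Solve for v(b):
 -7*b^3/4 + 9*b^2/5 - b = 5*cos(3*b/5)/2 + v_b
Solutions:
 v(b) = C1 - 7*b^4/16 + 3*b^3/5 - b^2/2 - 25*sin(3*b/5)/6


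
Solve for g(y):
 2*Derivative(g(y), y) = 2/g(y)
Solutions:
 g(y) = -sqrt(C1 + 2*y)
 g(y) = sqrt(C1 + 2*y)


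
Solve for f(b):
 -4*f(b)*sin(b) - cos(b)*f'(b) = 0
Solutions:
 f(b) = C1*cos(b)^4


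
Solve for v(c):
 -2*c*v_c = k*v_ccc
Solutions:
 v(c) = C1 + Integral(C2*airyai(2^(1/3)*c*(-1/k)^(1/3)) + C3*airybi(2^(1/3)*c*(-1/k)^(1/3)), c)


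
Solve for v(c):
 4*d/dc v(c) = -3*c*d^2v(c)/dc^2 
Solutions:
 v(c) = C1 + C2/c^(1/3)


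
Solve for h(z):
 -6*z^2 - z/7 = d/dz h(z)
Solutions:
 h(z) = C1 - 2*z^3 - z^2/14


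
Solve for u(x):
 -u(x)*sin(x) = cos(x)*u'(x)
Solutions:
 u(x) = C1*cos(x)


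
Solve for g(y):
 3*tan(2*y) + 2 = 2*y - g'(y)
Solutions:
 g(y) = C1 + y^2 - 2*y + 3*log(cos(2*y))/2


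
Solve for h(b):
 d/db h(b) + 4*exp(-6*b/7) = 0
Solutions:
 h(b) = C1 + 14*exp(-6*b/7)/3


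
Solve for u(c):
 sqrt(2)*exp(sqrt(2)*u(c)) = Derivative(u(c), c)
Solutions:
 u(c) = sqrt(2)*(2*log(-1/(C1 + sqrt(2)*c)) - log(2))/4


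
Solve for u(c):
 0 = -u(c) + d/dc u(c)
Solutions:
 u(c) = C1*exp(c)


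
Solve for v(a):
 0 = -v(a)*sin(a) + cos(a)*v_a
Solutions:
 v(a) = C1/cos(a)


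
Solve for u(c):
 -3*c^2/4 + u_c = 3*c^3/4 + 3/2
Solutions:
 u(c) = C1 + 3*c^4/16 + c^3/4 + 3*c/2


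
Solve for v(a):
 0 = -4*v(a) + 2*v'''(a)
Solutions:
 v(a) = C3*exp(2^(1/3)*a) + (C1*sin(2^(1/3)*sqrt(3)*a/2) + C2*cos(2^(1/3)*sqrt(3)*a/2))*exp(-2^(1/3)*a/2)


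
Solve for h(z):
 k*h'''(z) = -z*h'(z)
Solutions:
 h(z) = C1 + Integral(C2*airyai(z*(-1/k)^(1/3)) + C3*airybi(z*(-1/k)^(1/3)), z)


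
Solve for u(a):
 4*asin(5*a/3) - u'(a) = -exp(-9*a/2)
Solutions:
 u(a) = C1 + 4*a*asin(5*a/3) + 4*sqrt(9 - 25*a^2)/5 - 2*exp(-9*a/2)/9


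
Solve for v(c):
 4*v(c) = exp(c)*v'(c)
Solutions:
 v(c) = C1*exp(-4*exp(-c))


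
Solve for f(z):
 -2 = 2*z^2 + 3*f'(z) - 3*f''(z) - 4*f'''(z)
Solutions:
 f(z) = C1 + C2*exp(z*(-3 + sqrt(57))/8) + C3*exp(-z*(3 + sqrt(57))/8) - 2*z^3/9 - 2*z^2/3 - 34*z/9


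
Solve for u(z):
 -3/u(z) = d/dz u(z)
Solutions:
 u(z) = -sqrt(C1 - 6*z)
 u(z) = sqrt(C1 - 6*z)


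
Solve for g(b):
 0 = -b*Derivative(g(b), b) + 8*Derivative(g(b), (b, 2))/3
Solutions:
 g(b) = C1 + C2*erfi(sqrt(3)*b/4)


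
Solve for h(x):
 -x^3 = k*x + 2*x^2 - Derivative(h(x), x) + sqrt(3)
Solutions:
 h(x) = C1 + k*x^2/2 + x^4/4 + 2*x^3/3 + sqrt(3)*x


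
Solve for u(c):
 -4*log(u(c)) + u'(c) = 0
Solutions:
 li(u(c)) = C1 + 4*c


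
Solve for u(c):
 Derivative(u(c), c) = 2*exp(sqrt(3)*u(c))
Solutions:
 u(c) = sqrt(3)*(2*log(-1/(C1 + 2*c)) - log(3))/6


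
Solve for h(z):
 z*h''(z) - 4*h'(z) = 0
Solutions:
 h(z) = C1 + C2*z^5


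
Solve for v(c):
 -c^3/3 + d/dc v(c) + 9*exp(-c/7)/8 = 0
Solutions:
 v(c) = C1 + c^4/12 + 63*exp(-c/7)/8


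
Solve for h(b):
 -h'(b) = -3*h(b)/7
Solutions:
 h(b) = C1*exp(3*b/7)


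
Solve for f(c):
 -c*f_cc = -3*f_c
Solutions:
 f(c) = C1 + C2*c^4


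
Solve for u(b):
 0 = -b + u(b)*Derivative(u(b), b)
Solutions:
 u(b) = -sqrt(C1 + b^2)
 u(b) = sqrt(C1 + b^2)


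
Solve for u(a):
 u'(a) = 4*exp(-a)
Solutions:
 u(a) = C1 - 4*exp(-a)


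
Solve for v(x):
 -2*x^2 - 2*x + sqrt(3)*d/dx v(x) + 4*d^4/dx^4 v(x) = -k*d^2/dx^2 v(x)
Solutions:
 v(x) = C1 + C2*exp(x*(k/((-sqrt(3) + 3*I)*(sqrt(k^3 + 81) + 9)^(1/3)) + sqrt(3)*(sqrt(k^3 + 81) + 9)^(1/3)/12 - I*(sqrt(k^3 + 81) + 9)^(1/3)/4)) + C3*exp(x*(-k/((sqrt(3) + 3*I)*(sqrt(k^3 + 81) + 9)^(1/3)) + sqrt(3)*(sqrt(k^3 + 81) + 9)^(1/3)/12 + I*(sqrt(k^3 + 81) + 9)^(1/3)/4)) + C4*exp(sqrt(3)*x*(k/(sqrt(k^3 + 81) + 9)^(1/3) - (sqrt(k^3 + 81) + 9)^(1/3))/6) + 4*sqrt(3)*k^2*x/9 - 2*k*x^2/3 - 2*k*x/3 + 2*sqrt(3)*x^3/9 + sqrt(3)*x^2/3


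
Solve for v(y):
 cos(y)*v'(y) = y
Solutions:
 v(y) = C1 + Integral(y/cos(y), y)


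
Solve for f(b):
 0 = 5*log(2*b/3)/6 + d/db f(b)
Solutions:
 f(b) = C1 - 5*b*log(b)/6 - 5*b*log(2)/6 + 5*b/6 + 5*b*log(3)/6


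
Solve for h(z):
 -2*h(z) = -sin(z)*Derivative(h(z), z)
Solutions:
 h(z) = C1*(cos(z) - 1)/(cos(z) + 1)


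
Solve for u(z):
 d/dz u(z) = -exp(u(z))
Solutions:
 u(z) = log(1/(C1 + z))


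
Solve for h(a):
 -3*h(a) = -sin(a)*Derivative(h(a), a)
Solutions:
 h(a) = C1*(cos(a) - 1)^(3/2)/(cos(a) + 1)^(3/2)


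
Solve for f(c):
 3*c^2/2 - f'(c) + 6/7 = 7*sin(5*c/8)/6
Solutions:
 f(c) = C1 + c^3/2 + 6*c/7 + 28*cos(5*c/8)/15


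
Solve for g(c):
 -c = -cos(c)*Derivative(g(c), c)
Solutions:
 g(c) = C1 + Integral(c/cos(c), c)


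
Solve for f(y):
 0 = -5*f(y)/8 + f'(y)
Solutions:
 f(y) = C1*exp(5*y/8)


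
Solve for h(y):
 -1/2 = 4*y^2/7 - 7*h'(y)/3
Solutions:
 h(y) = C1 + 4*y^3/49 + 3*y/14


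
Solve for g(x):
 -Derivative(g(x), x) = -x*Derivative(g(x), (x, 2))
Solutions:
 g(x) = C1 + C2*x^2


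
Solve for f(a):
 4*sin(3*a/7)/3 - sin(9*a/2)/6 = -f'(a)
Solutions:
 f(a) = C1 + 28*cos(3*a/7)/9 - cos(9*a/2)/27


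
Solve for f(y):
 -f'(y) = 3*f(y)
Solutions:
 f(y) = C1*exp(-3*y)


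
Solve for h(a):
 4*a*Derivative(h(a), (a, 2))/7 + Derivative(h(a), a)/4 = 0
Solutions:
 h(a) = C1 + C2*a^(9/16)


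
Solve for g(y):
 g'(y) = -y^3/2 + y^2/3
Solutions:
 g(y) = C1 - y^4/8 + y^3/9


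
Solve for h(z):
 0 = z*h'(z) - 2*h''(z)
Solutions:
 h(z) = C1 + C2*erfi(z/2)


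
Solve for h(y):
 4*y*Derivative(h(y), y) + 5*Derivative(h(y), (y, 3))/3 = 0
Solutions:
 h(y) = C1 + Integral(C2*airyai(-12^(1/3)*5^(2/3)*y/5) + C3*airybi(-12^(1/3)*5^(2/3)*y/5), y)


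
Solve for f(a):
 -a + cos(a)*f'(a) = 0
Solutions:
 f(a) = C1 + Integral(a/cos(a), a)


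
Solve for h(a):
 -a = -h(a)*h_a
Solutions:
 h(a) = -sqrt(C1 + a^2)
 h(a) = sqrt(C1 + a^2)


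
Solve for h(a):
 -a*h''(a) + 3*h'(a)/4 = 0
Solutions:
 h(a) = C1 + C2*a^(7/4)


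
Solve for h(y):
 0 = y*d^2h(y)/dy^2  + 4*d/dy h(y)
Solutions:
 h(y) = C1 + C2/y^3


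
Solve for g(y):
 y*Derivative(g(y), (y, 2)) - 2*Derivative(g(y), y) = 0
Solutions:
 g(y) = C1 + C2*y^3


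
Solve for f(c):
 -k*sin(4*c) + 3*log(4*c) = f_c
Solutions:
 f(c) = C1 + 3*c*log(c) - 3*c + 6*c*log(2) + k*cos(4*c)/4


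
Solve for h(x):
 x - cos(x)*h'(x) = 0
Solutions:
 h(x) = C1 + Integral(x/cos(x), x)


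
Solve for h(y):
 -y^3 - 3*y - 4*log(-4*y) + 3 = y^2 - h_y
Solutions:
 h(y) = C1 + y^4/4 + y^3/3 + 3*y^2/2 + 4*y*log(-y) + y*(-7 + 8*log(2))


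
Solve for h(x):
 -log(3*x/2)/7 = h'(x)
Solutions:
 h(x) = C1 - x*log(x)/7 - x*log(3)/7 + x*log(2)/7 + x/7


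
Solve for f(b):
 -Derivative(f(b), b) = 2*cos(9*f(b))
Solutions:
 f(b) = -asin((C1 + exp(36*b))/(C1 - exp(36*b)))/9 + pi/9
 f(b) = asin((C1 + exp(36*b))/(C1 - exp(36*b)))/9


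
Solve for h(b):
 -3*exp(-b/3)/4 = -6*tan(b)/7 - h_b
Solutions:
 h(b) = C1 - 3*log(tan(b)^2 + 1)/7 - 9*exp(-b/3)/4


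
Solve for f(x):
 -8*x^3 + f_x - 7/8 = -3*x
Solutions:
 f(x) = C1 + 2*x^4 - 3*x^2/2 + 7*x/8


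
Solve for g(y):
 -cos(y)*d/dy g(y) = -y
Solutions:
 g(y) = C1 + Integral(y/cos(y), y)


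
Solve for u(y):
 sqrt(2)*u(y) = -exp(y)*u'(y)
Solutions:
 u(y) = C1*exp(sqrt(2)*exp(-y))


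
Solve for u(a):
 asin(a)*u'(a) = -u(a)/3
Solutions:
 u(a) = C1*exp(-Integral(1/asin(a), a)/3)


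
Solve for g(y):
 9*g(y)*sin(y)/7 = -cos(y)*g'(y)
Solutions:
 g(y) = C1*cos(y)^(9/7)


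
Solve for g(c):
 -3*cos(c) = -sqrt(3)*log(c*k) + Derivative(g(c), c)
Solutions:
 g(c) = C1 + sqrt(3)*c*(log(c*k) - 1) - 3*sin(c)


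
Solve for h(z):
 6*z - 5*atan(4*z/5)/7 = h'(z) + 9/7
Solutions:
 h(z) = C1 + 3*z^2 - 5*z*atan(4*z/5)/7 - 9*z/7 + 25*log(16*z^2 + 25)/56


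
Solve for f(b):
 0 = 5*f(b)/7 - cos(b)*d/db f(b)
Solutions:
 f(b) = C1*(sin(b) + 1)^(5/14)/(sin(b) - 1)^(5/14)


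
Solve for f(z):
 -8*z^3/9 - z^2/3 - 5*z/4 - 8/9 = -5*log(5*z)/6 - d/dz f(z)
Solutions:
 f(z) = C1 + 2*z^4/9 + z^3/9 + 5*z^2/8 - 5*z*log(z)/6 - 5*z*log(5)/6 + 31*z/18


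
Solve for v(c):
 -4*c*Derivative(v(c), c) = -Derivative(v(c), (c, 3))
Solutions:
 v(c) = C1 + Integral(C2*airyai(2^(2/3)*c) + C3*airybi(2^(2/3)*c), c)


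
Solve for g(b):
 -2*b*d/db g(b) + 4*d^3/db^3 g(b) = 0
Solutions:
 g(b) = C1 + Integral(C2*airyai(2^(2/3)*b/2) + C3*airybi(2^(2/3)*b/2), b)


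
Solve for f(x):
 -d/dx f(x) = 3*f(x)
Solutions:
 f(x) = C1*exp(-3*x)


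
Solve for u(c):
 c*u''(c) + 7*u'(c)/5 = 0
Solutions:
 u(c) = C1 + C2/c^(2/5)


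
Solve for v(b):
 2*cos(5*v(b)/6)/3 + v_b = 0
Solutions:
 2*b/3 - 3*log(sin(5*v(b)/6) - 1)/5 + 3*log(sin(5*v(b)/6) + 1)/5 = C1


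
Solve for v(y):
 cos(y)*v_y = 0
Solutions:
 v(y) = C1


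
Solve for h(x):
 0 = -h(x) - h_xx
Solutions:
 h(x) = C1*sin(x) + C2*cos(x)


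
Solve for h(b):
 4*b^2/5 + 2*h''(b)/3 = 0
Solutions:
 h(b) = C1 + C2*b - b^4/10


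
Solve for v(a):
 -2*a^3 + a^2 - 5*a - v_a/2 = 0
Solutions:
 v(a) = C1 - a^4 + 2*a^3/3 - 5*a^2


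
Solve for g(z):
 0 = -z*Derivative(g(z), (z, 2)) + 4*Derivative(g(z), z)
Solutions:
 g(z) = C1 + C2*z^5


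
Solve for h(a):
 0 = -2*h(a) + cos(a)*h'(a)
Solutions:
 h(a) = C1*(sin(a) + 1)/(sin(a) - 1)


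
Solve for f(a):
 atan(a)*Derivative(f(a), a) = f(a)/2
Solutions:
 f(a) = C1*exp(Integral(1/atan(a), a)/2)


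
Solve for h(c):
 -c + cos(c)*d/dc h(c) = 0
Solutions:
 h(c) = C1 + Integral(c/cos(c), c)


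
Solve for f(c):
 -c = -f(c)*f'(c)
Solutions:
 f(c) = -sqrt(C1 + c^2)
 f(c) = sqrt(C1 + c^2)


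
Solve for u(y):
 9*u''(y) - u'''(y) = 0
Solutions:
 u(y) = C1 + C2*y + C3*exp(9*y)


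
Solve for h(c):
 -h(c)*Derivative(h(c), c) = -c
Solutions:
 h(c) = -sqrt(C1 + c^2)
 h(c) = sqrt(C1 + c^2)


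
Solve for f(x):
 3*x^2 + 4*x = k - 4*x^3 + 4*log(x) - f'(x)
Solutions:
 f(x) = C1 + k*x - x^4 - x^3 - 2*x^2 + 4*x*log(x) - 4*x


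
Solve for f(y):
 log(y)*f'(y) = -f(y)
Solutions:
 f(y) = C1*exp(-li(y))


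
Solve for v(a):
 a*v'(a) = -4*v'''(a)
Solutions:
 v(a) = C1 + Integral(C2*airyai(-2^(1/3)*a/2) + C3*airybi(-2^(1/3)*a/2), a)


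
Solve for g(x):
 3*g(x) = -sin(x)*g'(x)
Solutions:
 g(x) = C1*(cos(x) + 1)^(3/2)/(cos(x) - 1)^(3/2)


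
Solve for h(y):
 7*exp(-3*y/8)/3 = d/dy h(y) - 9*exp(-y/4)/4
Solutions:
 h(y) = C1 - 9*exp(-y/4) - 56*exp(-3*y/8)/9


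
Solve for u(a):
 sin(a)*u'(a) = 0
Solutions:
 u(a) = C1


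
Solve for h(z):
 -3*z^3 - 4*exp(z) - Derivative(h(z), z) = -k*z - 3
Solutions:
 h(z) = C1 + k*z^2/2 - 3*z^4/4 + 3*z - 4*exp(z)


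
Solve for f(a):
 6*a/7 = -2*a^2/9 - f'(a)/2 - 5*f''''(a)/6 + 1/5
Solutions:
 f(a) = C1 + C4*exp(-3^(1/3)*5^(2/3)*a/5) - 4*a^3/27 - 6*a^2/7 + 2*a/5 + (C2*sin(3^(5/6)*5^(2/3)*a/10) + C3*cos(3^(5/6)*5^(2/3)*a/10))*exp(3^(1/3)*5^(2/3)*a/10)


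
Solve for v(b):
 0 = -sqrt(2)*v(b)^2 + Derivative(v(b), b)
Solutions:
 v(b) = -1/(C1 + sqrt(2)*b)


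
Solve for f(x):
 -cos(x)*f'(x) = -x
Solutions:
 f(x) = C1 + Integral(x/cos(x), x)


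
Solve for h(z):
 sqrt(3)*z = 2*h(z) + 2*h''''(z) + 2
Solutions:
 h(z) = sqrt(3)*z/2 + (C1*sin(sqrt(2)*z/2) + C2*cos(sqrt(2)*z/2))*exp(-sqrt(2)*z/2) + (C3*sin(sqrt(2)*z/2) + C4*cos(sqrt(2)*z/2))*exp(sqrt(2)*z/2) - 1


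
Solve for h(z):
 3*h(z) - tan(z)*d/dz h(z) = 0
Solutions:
 h(z) = C1*sin(z)^3


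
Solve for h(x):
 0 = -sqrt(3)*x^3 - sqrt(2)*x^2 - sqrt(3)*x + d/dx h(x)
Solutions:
 h(x) = C1 + sqrt(3)*x^4/4 + sqrt(2)*x^3/3 + sqrt(3)*x^2/2


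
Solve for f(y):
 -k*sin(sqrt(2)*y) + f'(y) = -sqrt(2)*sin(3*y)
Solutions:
 f(y) = C1 - sqrt(2)*k*cos(sqrt(2)*y)/2 + sqrt(2)*cos(3*y)/3


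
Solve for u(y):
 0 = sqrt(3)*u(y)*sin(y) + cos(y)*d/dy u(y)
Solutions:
 u(y) = C1*cos(y)^(sqrt(3))


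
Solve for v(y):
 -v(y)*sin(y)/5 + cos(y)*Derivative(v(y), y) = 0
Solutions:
 v(y) = C1/cos(y)^(1/5)


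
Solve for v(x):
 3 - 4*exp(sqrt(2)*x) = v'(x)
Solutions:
 v(x) = C1 + 3*x - 2*sqrt(2)*exp(sqrt(2)*x)


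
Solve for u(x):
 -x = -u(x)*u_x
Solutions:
 u(x) = -sqrt(C1 + x^2)
 u(x) = sqrt(C1 + x^2)


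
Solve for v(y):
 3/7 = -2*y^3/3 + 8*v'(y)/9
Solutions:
 v(y) = C1 + 3*y^4/16 + 27*y/56


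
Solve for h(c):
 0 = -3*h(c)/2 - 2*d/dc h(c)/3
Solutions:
 h(c) = C1*exp(-9*c/4)


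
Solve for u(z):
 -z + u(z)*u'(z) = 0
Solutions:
 u(z) = -sqrt(C1 + z^2)
 u(z) = sqrt(C1 + z^2)


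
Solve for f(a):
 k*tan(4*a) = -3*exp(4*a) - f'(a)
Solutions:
 f(a) = C1 + k*log(cos(4*a))/4 - 3*exp(4*a)/4


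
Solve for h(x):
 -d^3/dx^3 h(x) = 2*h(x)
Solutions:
 h(x) = C3*exp(-2^(1/3)*x) + (C1*sin(2^(1/3)*sqrt(3)*x/2) + C2*cos(2^(1/3)*sqrt(3)*x/2))*exp(2^(1/3)*x/2)


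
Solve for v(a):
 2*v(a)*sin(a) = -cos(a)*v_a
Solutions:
 v(a) = C1*cos(a)^2


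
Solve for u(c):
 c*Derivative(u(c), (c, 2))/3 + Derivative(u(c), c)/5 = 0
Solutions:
 u(c) = C1 + C2*c^(2/5)


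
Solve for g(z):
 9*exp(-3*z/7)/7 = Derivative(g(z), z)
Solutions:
 g(z) = C1 - 3*exp(-3*z/7)


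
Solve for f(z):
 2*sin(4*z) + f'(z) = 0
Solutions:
 f(z) = C1 + cos(4*z)/2


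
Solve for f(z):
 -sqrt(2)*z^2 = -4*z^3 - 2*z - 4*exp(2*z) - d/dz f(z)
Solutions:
 f(z) = C1 - z^4 + sqrt(2)*z^3/3 - z^2 - 2*exp(2*z)


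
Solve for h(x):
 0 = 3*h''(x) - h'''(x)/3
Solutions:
 h(x) = C1 + C2*x + C3*exp(9*x)


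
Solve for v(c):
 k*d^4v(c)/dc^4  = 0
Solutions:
 v(c) = C1 + C2*c + C3*c^2 + C4*c^3


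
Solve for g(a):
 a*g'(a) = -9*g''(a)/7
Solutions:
 g(a) = C1 + C2*erf(sqrt(14)*a/6)


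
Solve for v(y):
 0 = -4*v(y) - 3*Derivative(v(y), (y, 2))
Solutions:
 v(y) = C1*sin(2*sqrt(3)*y/3) + C2*cos(2*sqrt(3)*y/3)


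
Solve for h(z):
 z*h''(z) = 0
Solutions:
 h(z) = C1 + C2*z


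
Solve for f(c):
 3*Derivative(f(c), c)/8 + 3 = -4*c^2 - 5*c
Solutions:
 f(c) = C1 - 32*c^3/9 - 20*c^2/3 - 8*c


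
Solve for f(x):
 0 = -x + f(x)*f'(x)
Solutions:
 f(x) = -sqrt(C1 + x^2)
 f(x) = sqrt(C1 + x^2)


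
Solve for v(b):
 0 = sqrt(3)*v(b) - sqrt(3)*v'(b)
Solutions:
 v(b) = C1*exp(b)


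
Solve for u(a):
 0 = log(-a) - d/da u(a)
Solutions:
 u(a) = C1 + a*log(-a) - a


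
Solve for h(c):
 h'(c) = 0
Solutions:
 h(c) = C1


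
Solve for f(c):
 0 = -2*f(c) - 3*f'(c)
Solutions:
 f(c) = C1*exp(-2*c/3)


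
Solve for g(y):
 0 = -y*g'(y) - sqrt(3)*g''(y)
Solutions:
 g(y) = C1 + C2*erf(sqrt(2)*3^(3/4)*y/6)


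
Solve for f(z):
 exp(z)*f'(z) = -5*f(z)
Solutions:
 f(z) = C1*exp(5*exp(-z))


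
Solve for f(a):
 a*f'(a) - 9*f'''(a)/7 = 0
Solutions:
 f(a) = C1 + Integral(C2*airyai(21^(1/3)*a/3) + C3*airybi(21^(1/3)*a/3), a)


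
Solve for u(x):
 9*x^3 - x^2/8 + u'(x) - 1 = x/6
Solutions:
 u(x) = C1 - 9*x^4/4 + x^3/24 + x^2/12 + x


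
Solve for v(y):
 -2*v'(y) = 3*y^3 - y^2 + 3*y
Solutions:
 v(y) = C1 - 3*y^4/8 + y^3/6 - 3*y^2/4


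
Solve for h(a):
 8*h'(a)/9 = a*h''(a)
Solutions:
 h(a) = C1 + C2*a^(17/9)


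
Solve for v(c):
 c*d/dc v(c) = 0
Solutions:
 v(c) = C1


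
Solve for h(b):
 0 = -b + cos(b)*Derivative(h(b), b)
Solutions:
 h(b) = C1 + Integral(b/cos(b), b)


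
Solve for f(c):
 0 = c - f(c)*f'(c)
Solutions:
 f(c) = -sqrt(C1 + c^2)
 f(c) = sqrt(C1 + c^2)


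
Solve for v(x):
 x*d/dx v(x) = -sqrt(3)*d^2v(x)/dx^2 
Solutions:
 v(x) = C1 + C2*erf(sqrt(2)*3^(3/4)*x/6)


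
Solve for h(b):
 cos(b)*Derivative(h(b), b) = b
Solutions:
 h(b) = C1 + Integral(b/cos(b), b)


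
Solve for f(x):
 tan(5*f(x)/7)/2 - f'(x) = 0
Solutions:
 f(x) = -7*asin(C1*exp(5*x/14))/5 + 7*pi/5
 f(x) = 7*asin(C1*exp(5*x/14))/5


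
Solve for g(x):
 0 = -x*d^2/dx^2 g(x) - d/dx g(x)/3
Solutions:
 g(x) = C1 + C2*x^(2/3)


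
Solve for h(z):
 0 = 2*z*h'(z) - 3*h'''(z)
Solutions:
 h(z) = C1 + Integral(C2*airyai(2^(1/3)*3^(2/3)*z/3) + C3*airybi(2^(1/3)*3^(2/3)*z/3), z)


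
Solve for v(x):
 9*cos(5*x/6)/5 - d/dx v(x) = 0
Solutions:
 v(x) = C1 + 54*sin(5*x/6)/25


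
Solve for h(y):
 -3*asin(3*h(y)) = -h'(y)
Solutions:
 Integral(1/asin(3*_y), (_y, h(y))) = C1 + 3*y


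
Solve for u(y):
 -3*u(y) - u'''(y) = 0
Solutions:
 u(y) = C3*exp(-3^(1/3)*y) + (C1*sin(3^(5/6)*y/2) + C2*cos(3^(5/6)*y/2))*exp(3^(1/3)*y/2)


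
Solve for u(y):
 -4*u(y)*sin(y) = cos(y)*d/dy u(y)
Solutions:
 u(y) = C1*cos(y)^4


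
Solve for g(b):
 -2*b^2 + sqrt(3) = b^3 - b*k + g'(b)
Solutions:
 g(b) = C1 - b^4/4 - 2*b^3/3 + b^2*k/2 + sqrt(3)*b


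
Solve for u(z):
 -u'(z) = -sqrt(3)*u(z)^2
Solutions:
 u(z) = -1/(C1 + sqrt(3)*z)


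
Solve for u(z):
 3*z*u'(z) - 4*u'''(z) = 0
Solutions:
 u(z) = C1 + Integral(C2*airyai(6^(1/3)*z/2) + C3*airybi(6^(1/3)*z/2), z)


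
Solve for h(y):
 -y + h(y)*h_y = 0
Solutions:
 h(y) = -sqrt(C1 + y^2)
 h(y) = sqrt(C1 + y^2)


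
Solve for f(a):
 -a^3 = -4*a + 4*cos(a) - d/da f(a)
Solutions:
 f(a) = C1 + a^4/4 - 2*a^2 + 4*sin(a)


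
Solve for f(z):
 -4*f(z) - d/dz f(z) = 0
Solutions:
 f(z) = C1*exp(-4*z)


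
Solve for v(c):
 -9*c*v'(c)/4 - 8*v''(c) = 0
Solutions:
 v(c) = C1 + C2*erf(3*c/8)


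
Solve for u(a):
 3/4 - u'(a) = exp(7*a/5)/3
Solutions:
 u(a) = C1 + 3*a/4 - 5*exp(7*a/5)/21


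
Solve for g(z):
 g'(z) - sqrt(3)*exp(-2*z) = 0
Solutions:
 g(z) = C1 - sqrt(3)*exp(-2*z)/2


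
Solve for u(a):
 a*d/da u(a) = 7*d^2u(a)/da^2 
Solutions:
 u(a) = C1 + C2*erfi(sqrt(14)*a/14)


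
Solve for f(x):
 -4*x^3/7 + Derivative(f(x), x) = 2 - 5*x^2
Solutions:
 f(x) = C1 + x^4/7 - 5*x^3/3 + 2*x


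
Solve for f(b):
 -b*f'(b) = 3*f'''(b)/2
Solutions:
 f(b) = C1 + Integral(C2*airyai(-2^(1/3)*3^(2/3)*b/3) + C3*airybi(-2^(1/3)*3^(2/3)*b/3), b)


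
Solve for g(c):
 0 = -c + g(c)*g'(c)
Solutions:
 g(c) = -sqrt(C1 + c^2)
 g(c) = sqrt(C1 + c^2)


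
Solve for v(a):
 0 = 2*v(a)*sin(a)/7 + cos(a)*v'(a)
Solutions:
 v(a) = C1*cos(a)^(2/7)


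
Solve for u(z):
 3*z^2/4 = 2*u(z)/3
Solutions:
 u(z) = 9*z^2/8


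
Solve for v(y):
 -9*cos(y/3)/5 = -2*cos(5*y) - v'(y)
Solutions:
 v(y) = C1 + 27*sin(y/3)/5 - 2*sin(5*y)/5


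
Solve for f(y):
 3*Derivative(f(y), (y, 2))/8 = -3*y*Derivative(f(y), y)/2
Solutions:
 f(y) = C1 + C2*erf(sqrt(2)*y)


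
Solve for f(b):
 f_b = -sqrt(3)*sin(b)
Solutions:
 f(b) = C1 + sqrt(3)*cos(b)


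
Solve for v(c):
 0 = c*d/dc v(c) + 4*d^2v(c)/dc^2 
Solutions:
 v(c) = C1 + C2*erf(sqrt(2)*c/4)


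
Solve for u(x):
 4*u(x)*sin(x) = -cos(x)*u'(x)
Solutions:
 u(x) = C1*cos(x)^4


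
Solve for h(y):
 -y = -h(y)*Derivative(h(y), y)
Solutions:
 h(y) = -sqrt(C1 + y^2)
 h(y) = sqrt(C1 + y^2)


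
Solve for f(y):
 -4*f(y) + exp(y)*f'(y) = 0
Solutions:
 f(y) = C1*exp(-4*exp(-y))


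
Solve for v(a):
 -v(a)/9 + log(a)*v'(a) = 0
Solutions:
 v(a) = C1*exp(li(a)/9)


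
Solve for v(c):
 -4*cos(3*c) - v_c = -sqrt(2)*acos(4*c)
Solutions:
 v(c) = C1 + sqrt(2)*(c*acos(4*c) - sqrt(1 - 16*c^2)/4) - 4*sin(3*c)/3


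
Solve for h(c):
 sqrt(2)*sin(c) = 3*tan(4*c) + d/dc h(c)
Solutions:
 h(c) = C1 + 3*log(cos(4*c))/4 - sqrt(2)*cos(c)


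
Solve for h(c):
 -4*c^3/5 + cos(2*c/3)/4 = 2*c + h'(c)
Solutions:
 h(c) = C1 - c^4/5 - c^2 + 3*sin(2*c/3)/8


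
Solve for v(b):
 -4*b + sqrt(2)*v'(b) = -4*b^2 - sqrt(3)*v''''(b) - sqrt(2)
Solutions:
 v(b) = C1 + C4*exp(-2^(1/6)*3^(5/6)*b/3) - 2*sqrt(2)*b^3/3 + sqrt(2)*b^2 - b + (C2*sin(2^(1/6)*3^(1/3)*b/2) + C3*cos(2^(1/6)*3^(1/3)*b/2))*exp(2^(1/6)*3^(5/6)*b/6)


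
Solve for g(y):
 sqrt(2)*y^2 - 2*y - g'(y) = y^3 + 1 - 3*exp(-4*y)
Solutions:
 g(y) = C1 - y^4/4 + sqrt(2)*y^3/3 - y^2 - y - 3*exp(-4*y)/4


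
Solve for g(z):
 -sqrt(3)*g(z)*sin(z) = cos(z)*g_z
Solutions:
 g(z) = C1*cos(z)^(sqrt(3))


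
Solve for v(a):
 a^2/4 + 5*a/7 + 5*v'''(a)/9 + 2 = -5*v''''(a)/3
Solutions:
 v(a) = C1 + C2*a + C3*a^2 + C4*exp(-a/3) - 3*a^5/400 + 33*a^4/560 - 183*a^3/140


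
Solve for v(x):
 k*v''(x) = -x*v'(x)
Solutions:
 v(x) = C1 + C2*sqrt(k)*erf(sqrt(2)*x*sqrt(1/k)/2)


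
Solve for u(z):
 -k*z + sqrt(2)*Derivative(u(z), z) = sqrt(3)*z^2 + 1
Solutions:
 u(z) = C1 + sqrt(2)*k*z^2/4 + sqrt(6)*z^3/6 + sqrt(2)*z/2


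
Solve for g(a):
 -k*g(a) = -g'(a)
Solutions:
 g(a) = C1*exp(a*k)


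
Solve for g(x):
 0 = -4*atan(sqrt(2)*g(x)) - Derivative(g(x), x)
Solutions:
 Integral(1/atan(sqrt(2)*_y), (_y, g(x))) = C1 - 4*x


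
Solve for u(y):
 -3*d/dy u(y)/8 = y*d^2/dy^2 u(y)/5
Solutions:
 u(y) = C1 + C2/y^(7/8)


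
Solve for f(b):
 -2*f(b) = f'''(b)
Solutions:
 f(b) = C3*exp(-2^(1/3)*b) + (C1*sin(2^(1/3)*sqrt(3)*b/2) + C2*cos(2^(1/3)*sqrt(3)*b/2))*exp(2^(1/3)*b/2)


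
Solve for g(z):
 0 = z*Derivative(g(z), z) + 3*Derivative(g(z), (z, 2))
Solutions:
 g(z) = C1 + C2*erf(sqrt(6)*z/6)


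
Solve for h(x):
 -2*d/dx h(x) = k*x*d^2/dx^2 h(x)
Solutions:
 h(x) = C1 + x^(((re(k) - 2)*re(k) + im(k)^2)/(re(k)^2 + im(k)^2))*(C2*sin(2*log(x)*Abs(im(k))/(re(k)^2 + im(k)^2)) + C3*cos(2*log(x)*im(k)/(re(k)^2 + im(k)^2)))


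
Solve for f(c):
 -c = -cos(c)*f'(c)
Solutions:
 f(c) = C1 + Integral(c/cos(c), c)


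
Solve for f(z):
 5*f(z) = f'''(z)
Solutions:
 f(z) = C3*exp(5^(1/3)*z) + (C1*sin(sqrt(3)*5^(1/3)*z/2) + C2*cos(sqrt(3)*5^(1/3)*z/2))*exp(-5^(1/3)*z/2)


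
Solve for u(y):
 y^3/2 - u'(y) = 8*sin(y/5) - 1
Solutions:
 u(y) = C1 + y^4/8 + y + 40*cos(y/5)


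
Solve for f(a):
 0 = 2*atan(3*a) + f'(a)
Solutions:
 f(a) = C1 - 2*a*atan(3*a) + log(9*a^2 + 1)/3


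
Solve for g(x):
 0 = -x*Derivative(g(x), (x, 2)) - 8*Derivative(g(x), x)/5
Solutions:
 g(x) = C1 + C2/x^(3/5)


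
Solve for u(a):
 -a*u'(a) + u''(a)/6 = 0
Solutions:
 u(a) = C1 + C2*erfi(sqrt(3)*a)


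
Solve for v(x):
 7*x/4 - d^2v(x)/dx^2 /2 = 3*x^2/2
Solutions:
 v(x) = C1 + C2*x - x^4/4 + 7*x^3/12


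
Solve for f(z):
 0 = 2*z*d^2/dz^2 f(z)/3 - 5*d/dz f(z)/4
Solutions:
 f(z) = C1 + C2*z^(23/8)


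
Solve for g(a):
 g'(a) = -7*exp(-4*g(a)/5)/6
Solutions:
 g(a) = 5*log(-I*(C1 - 14*a/15)^(1/4))
 g(a) = 5*log(I*(C1 - 14*a/15)^(1/4))
 g(a) = 5*log(-(C1 - 14*a/15)^(1/4))
 g(a) = 5*log(C1 - 14*a/15)/4


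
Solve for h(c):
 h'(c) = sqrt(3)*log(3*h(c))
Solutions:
 -sqrt(3)*Integral(1/(log(_y) + log(3)), (_y, h(c)))/3 = C1 - c


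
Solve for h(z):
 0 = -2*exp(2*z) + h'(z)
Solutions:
 h(z) = C1 + exp(2*z)


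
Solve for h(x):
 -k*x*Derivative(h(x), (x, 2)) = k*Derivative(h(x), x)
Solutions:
 h(x) = C1 + C2*log(x)


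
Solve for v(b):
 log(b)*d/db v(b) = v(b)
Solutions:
 v(b) = C1*exp(li(b))


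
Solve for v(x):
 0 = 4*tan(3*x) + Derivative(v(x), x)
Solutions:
 v(x) = C1 + 4*log(cos(3*x))/3


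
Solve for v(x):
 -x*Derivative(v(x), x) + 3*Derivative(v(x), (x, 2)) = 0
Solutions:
 v(x) = C1 + C2*erfi(sqrt(6)*x/6)


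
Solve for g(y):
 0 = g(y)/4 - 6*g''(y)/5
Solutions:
 g(y) = C1*exp(-sqrt(30)*y/12) + C2*exp(sqrt(30)*y/12)


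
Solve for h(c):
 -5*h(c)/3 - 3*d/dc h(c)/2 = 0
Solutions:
 h(c) = C1*exp(-10*c/9)


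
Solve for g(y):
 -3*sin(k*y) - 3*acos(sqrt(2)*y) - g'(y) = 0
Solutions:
 g(y) = C1 - 3*y*acos(sqrt(2)*y) + 3*sqrt(2)*sqrt(1 - 2*y^2)/2 - 3*Piecewise((-cos(k*y)/k, Ne(k, 0)), (0, True))


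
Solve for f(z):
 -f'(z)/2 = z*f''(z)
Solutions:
 f(z) = C1 + C2*sqrt(z)


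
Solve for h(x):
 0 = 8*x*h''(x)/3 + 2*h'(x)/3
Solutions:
 h(x) = C1 + C2*x^(3/4)


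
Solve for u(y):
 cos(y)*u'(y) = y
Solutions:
 u(y) = C1 + Integral(y/cos(y), y)


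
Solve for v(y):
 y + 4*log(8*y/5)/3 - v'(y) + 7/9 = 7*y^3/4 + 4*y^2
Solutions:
 v(y) = C1 - 7*y^4/16 - 4*y^3/3 + y^2/2 + 4*y*log(y)/3 - 4*y*log(5)/3 - 5*y/9 + 4*y*log(2)


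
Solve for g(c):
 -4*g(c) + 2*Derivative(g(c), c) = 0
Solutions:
 g(c) = C1*exp(2*c)


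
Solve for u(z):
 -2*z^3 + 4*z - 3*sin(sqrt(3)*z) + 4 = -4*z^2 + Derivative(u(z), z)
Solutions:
 u(z) = C1 - z^4/2 + 4*z^3/3 + 2*z^2 + 4*z + sqrt(3)*cos(sqrt(3)*z)


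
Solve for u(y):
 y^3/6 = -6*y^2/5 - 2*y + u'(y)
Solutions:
 u(y) = C1 + y^4/24 + 2*y^3/5 + y^2


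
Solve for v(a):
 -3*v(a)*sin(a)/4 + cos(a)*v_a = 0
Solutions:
 v(a) = C1/cos(a)^(3/4)


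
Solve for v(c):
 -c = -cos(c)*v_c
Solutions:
 v(c) = C1 + Integral(c/cos(c), c)
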